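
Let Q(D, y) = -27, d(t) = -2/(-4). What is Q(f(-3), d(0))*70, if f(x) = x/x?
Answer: -1890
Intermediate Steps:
d(t) = ½ (d(t) = -2*(-¼) = ½)
f(x) = 1
Q(f(-3), d(0))*70 = -27*70 = -1890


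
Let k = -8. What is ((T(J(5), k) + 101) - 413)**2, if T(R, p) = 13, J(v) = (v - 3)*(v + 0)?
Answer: 89401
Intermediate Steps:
J(v) = v*(-3 + v) (J(v) = (-3 + v)*v = v*(-3 + v))
((T(J(5), k) + 101) - 413)**2 = ((13 + 101) - 413)**2 = (114 - 413)**2 = (-299)**2 = 89401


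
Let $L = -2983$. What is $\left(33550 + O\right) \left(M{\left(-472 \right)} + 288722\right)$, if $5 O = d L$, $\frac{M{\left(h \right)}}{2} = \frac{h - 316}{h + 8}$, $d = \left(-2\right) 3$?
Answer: $\frac{1554437480152}{145} \approx 1.072 \cdot 10^{10}$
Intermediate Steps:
$d = -6$
$M{\left(h \right)} = \frac{2 \left(-316 + h\right)}{8 + h}$ ($M{\left(h \right)} = 2 \frac{h - 316}{h + 8} = 2 \frac{-316 + h}{8 + h} = \frac{2 \left(-316 + h\right)}{8 + h}$)
$O = \frac{17898}{5}$ ($O = \frac{\left(-6\right) \left(-2983\right)}{5} = \frac{1}{5} \cdot 17898 = \frac{17898}{5} \approx 3579.6$)
$\left(33550 + O\right) \left(M{\left(-472 \right)} + 288722\right) = \left(33550 + \frac{17898}{5}\right) \left(\frac{2 \left(-316 - 472\right)}{8 - 472} + 288722\right) = \frac{185648 \left(2 \frac{1}{-464} \left(-788\right) + 288722\right)}{5} = \frac{185648 \left(2 \left(- \frac{1}{464}\right) \left(-788\right) + 288722\right)}{5} = \frac{185648 \left(\frac{197}{58} + 288722\right)}{5} = \frac{185648}{5} \cdot \frac{16746073}{58} = \frac{1554437480152}{145}$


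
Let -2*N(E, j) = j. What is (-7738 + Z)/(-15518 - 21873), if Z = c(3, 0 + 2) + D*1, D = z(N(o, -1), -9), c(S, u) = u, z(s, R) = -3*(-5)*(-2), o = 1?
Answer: 7766/37391 ≈ 0.20770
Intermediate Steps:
N(E, j) = -j/2
z(s, R) = -30 (z(s, R) = 15*(-2) = -30)
D = -30
Z = -28 (Z = (0 + 2) - 30*1 = 2 - 30 = -28)
(-7738 + Z)/(-15518 - 21873) = (-7738 - 28)/(-15518 - 21873) = -7766/(-37391) = -7766*(-1/37391) = 7766/37391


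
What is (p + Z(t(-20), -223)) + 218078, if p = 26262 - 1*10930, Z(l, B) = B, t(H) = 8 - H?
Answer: 233187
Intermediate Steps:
p = 15332 (p = 26262 - 10930 = 15332)
(p + Z(t(-20), -223)) + 218078 = (15332 - 223) + 218078 = 15109 + 218078 = 233187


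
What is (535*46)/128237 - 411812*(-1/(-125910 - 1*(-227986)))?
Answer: 13830406451/3272480003 ≈ 4.2263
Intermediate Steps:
(535*46)/128237 - 411812*(-1/(-125910 - 1*(-227986))) = 24610*(1/128237) - 411812*(-1/(-125910 + 227986)) = 24610/128237 - 411812/((-1*102076)) = 24610/128237 - 411812/(-102076) = 24610/128237 - 411812*(-1/102076) = 24610/128237 + 102953/25519 = 13830406451/3272480003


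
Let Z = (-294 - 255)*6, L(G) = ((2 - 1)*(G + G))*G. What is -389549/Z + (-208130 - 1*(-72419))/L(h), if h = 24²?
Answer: 1592833247/13492224 ≈ 118.06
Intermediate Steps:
h = 576
L(G) = 2*G² (L(G) = (1*(2*G))*G = (2*G)*G = 2*G²)
Z = -3294 (Z = -549*6 = -3294)
-389549/Z + (-208130 - 1*(-72419))/L(h) = -389549/(-3294) + (-208130 - 1*(-72419))/((2*576²)) = -389549*(-1/3294) + (-208130 + 72419)/((2*331776)) = 389549/3294 - 135711/663552 = 389549/3294 - 135711*1/663552 = 389549/3294 - 15079/73728 = 1592833247/13492224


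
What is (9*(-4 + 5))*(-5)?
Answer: -45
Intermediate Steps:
(9*(-4 + 5))*(-5) = (9*1)*(-5) = 9*(-5) = -45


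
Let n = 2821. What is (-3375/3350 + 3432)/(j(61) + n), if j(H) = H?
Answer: 459753/386188 ≈ 1.1905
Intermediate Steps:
(-3375/3350 + 3432)/(j(61) + n) = (-3375/3350 + 3432)/(61 + 2821) = (-3375*1/3350 + 3432)/2882 = (-135/134 + 3432)*(1/2882) = (459753/134)*(1/2882) = 459753/386188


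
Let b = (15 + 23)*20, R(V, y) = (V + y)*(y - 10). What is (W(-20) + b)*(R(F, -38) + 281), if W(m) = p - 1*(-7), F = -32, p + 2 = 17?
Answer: 2847262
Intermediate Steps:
p = 15 (p = -2 + 17 = 15)
R(V, y) = (-10 + y)*(V + y) (R(V, y) = (V + y)*(-10 + y) = (-10 + y)*(V + y))
W(m) = 22 (W(m) = 15 - 1*(-7) = 15 + 7 = 22)
b = 760 (b = 38*20 = 760)
(W(-20) + b)*(R(F, -38) + 281) = (22 + 760)*(((-38)**2 - 10*(-32) - 10*(-38) - 32*(-38)) + 281) = 782*((1444 + 320 + 380 + 1216) + 281) = 782*(3360 + 281) = 782*3641 = 2847262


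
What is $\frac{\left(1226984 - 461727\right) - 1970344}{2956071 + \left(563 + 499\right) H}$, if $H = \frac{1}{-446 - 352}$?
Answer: $- \frac{160276571}{393157266} \approx -0.40767$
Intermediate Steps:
$H = - \frac{1}{798}$ ($H = \frac{1}{-798} = - \frac{1}{798} \approx -0.0012531$)
$\frac{\left(1226984 - 461727\right) - 1970344}{2956071 + \left(563 + 499\right) H} = \frac{\left(1226984 - 461727\right) - 1970344}{2956071 + \left(563 + 499\right) \left(- \frac{1}{798}\right)} = \frac{\left(1226984 - 461727\right) - 1970344}{2956071 + 1062 \left(- \frac{1}{798}\right)} = \frac{765257 - 1970344}{2956071 - \frac{177}{133}} = - \frac{1205087}{\frac{393157266}{133}} = \left(-1205087\right) \frac{133}{393157266} = - \frac{160276571}{393157266}$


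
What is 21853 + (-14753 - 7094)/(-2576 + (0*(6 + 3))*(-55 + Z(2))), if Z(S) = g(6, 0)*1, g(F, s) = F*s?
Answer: 8045025/368 ≈ 21861.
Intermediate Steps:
Z(S) = 0 (Z(S) = (6*0)*1 = 0*1 = 0)
21853 + (-14753 - 7094)/(-2576 + (0*(6 + 3))*(-55 + Z(2))) = 21853 + (-14753 - 7094)/(-2576 + (0*(6 + 3))*(-55 + 0)) = 21853 - 21847/(-2576 + (0*9)*(-55)) = 21853 - 21847/(-2576 + 0*(-55)) = 21853 - 21847/(-2576 + 0) = 21853 - 21847/(-2576) = 21853 - 21847*(-1/2576) = 21853 + 3121/368 = 8045025/368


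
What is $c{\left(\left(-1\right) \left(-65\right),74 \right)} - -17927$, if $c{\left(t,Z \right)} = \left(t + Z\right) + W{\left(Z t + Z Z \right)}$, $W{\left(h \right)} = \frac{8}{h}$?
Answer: $\frac{92913442}{5143} \approx 18066.0$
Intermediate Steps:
$c{\left(t,Z \right)} = Z + t + \frac{8}{Z^{2} + Z t}$ ($c{\left(t,Z \right)} = \left(t + Z\right) + \frac{8}{Z t + Z Z} = \left(Z + t\right) + \frac{8}{Z t + Z^{2}} = \left(Z + t\right) + \frac{8}{Z^{2} + Z t} = Z + t + \frac{8}{Z^{2} + Z t}$)
$c{\left(\left(-1\right) \left(-65\right),74 \right)} - -17927 = \frac{8 + 74 \left(74 - -65\right)^{2}}{74 \left(74 - -65\right)} - -17927 = \frac{8 + 74 \left(74 + 65\right)^{2}}{74 \left(74 + 65\right)} + 17927 = \frac{8 + 74 \cdot 139^{2}}{74 \cdot 139} + 17927 = \frac{1}{74} \cdot \frac{1}{139} \left(8 + 74 \cdot 19321\right) + 17927 = \frac{1}{74} \cdot \frac{1}{139} \left(8 + 1429754\right) + 17927 = \frac{1}{74} \cdot \frac{1}{139} \cdot 1429762 + 17927 = \frac{714881}{5143} + 17927 = \frac{92913442}{5143}$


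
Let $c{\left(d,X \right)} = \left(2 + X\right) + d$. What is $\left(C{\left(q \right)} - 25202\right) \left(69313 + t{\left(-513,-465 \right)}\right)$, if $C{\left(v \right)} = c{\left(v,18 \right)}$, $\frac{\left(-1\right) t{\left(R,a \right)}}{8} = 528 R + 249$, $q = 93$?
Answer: $-56054671737$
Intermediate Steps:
$c{\left(d,X \right)} = 2 + X + d$
$t{\left(R,a \right)} = -1992 - 4224 R$ ($t{\left(R,a \right)} = - 8 \left(528 R + 249\right) = - 8 \left(249 + 528 R\right) = -1992 - 4224 R$)
$C{\left(v \right)} = 20 + v$ ($C{\left(v \right)} = 2 + 18 + v = 20 + v$)
$\left(C{\left(q \right)} - 25202\right) \left(69313 + t{\left(-513,-465 \right)}\right) = \left(\left(20 + 93\right) - 25202\right) \left(69313 - -2164920\right) = \left(113 - 25202\right) \left(69313 + \left(-1992 + 2166912\right)\right) = - 25089 \left(69313 + 2164920\right) = \left(-25089\right) 2234233 = -56054671737$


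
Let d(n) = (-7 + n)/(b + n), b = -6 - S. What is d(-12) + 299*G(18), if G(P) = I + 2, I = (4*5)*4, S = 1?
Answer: 24519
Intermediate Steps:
I = 80 (I = 20*4 = 80)
b = -7 (b = -6 - 1*1 = -6 - 1 = -7)
d(n) = 1 (d(n) = (-7 + n)/(-7 + n) = 1)
G(P) = 82 (G(P) = 80 + 2 = 82)
d(-12) + 299*G(18) = 1 + 299*82 = 1 + 24518 = 24519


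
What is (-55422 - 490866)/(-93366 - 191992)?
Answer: 273144/142679 ≈ 1.9144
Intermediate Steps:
(-55422 - 490866)/(-93366 - 191992) = -546288/(-285358) = -546288*(-1/285358) = 273144/142679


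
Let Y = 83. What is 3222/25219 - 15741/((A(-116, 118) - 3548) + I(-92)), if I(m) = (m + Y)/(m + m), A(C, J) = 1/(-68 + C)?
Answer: 1043698587/228660673 ≈ 4.5644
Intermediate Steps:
I(m) = (83 + m)/(2*m) (I(m) = (m + 83)/(m + m) = (83 + m)/((2*m)) = (83 + m)*(1/(2*m)) = (83 + m)/(2*m))
3222/25219 - 15741/((A(-116, 118) - 3548) + I(-92)) = 3222/25219 - 15741/((1/(-68 - 116) - 3548) + (½)*(83 - 92)/(-92)) = 3222*(1/25219) - 15741/((1/(-184) - 3548) + (½)*(-1/92)*(-9)) = 3222/25219 - 15741/((-1/184 - 3548) + 9/184) = 3222/25219 - 15741/(-652833/184 + 9/184) = 3222/25219 - 15741/(-81603/23) = 3222/25219 - 15741*(-23/81603) = 3222/25219 + 40227/9067 = 1043698587/228660673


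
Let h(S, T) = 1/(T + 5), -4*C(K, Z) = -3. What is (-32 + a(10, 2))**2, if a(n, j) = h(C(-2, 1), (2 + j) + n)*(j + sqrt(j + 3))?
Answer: (606 - sqrt(5))**2/361 ≈ 1009.8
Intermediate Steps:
C(K, Z) = 3/4 (C(K, Z) = -1/4*(-3) = 3/4)
h(S, T) = 1/(5 + T)
a(n, j) = (j + sqrt(3 + j))/(7 + j + n) (a(n, j) = (j + sqrt(j + 3))/(5 + ((2 + j) + n)) = (j + sqrt(3 + j))/(5 + (2 + j + n)) = (j + sqrt(3 + j))/(7 + j + n))
(-32 + a(10, 2))**2 = (-32 + (2 + sqrt(3 + 2))/(7 + 2 + 10))**2 = (-32 + (2 + sqrt(5))/19)**2 = (-32 + (2/19 + sqrt(5)/19))**2 = (-606/19 + sqrt(5)/19)**2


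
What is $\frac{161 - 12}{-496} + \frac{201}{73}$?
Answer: $\frac{88819}{36208} \approx 2.453$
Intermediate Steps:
$\frac{161 - 12}{-496} + \frac{201}{73} = 149 \left(- \frac{1}{496}\right) + 201 \cdot \frac{1}{73} = - \frac{149}{496} + \frac{201}{73} = \frac{88819}{36208}$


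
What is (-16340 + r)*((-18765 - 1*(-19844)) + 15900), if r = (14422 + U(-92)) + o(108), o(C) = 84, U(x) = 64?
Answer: -30052830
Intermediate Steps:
r = 14570 (r = (14422 + 64) + 84 = 14486 + 84 = 14570)
(-16340 + r)*((-18765 - 1*(-19844)) + 15900) = (-16340 + 14570)*((-18765 - 1*(-19844)) + 15900) = -1770*((-18765 + 19844) + 15900) = -1770*(1079 + 15900) = -1770*16979 = -30052830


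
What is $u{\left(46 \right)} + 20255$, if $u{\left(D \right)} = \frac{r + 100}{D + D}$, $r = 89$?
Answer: $\frac{1863649}{92} \approx 20257.0$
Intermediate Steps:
$u{\left(D \right)} = \frac{189}{2 D}$ ($u{\left(D \right)} = \frac{89 + 100}{D + D} = \frac{189}{2 D}$)
$u{\left(46 \right)} + 20255 = \frac{189}{2 \cdot 46} + 20255 = \frac{189}{2} \cdot \frac{1}{46} + 20255 = \frac{189}{92} + 20255 = \frac{1863649}{92}$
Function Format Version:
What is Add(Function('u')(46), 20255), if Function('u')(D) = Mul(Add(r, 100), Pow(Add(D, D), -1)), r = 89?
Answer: Rational(1863649, 92) ≈ 20257.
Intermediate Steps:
Function('u')(D) = Mul(Rational(189, 2), Pow(D, -1)) (Function('u')(D) = Mul(Add(89, 100), Pow(Add(D, D), -1)) = Mul(189, Pow(Mul(2, D), -1)) = Mul(189, Mul(Rational(1, 2), Pow(D, -1))) = Mul(Rational(189, 2), Pow(D, -1)))
Add(Function('u')(46), 20255) = Add(Mul(Rational(189, 2), Pow(46, -1)), 20255) = Add(Mul(Rational(189, 2), Rational(1, 46)), 20255) = Add(Rational(189, 92), 20255) = Rational(1863649, 92)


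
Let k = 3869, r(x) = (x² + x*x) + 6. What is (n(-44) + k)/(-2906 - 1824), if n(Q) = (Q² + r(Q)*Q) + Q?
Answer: 164871/4730 ≈ 34.856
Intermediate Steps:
r(x) = 6 + 2*x² (r(x) = (x² + x²) + 6 = 2*x² + 6 = 6 + 2*x²)
n(Q) = Q + Q² + Q*(6 + 2*Q²) (n(Q) = (Q² + (6 + 2*Q²)*Q) + Q = (Q² + Q*(6 + 2*Q²)) + Q = Q + Q² + Q*(6 + 2*Q²))
(n(-44) + k)/(-2906 - 1824) = (-44*(7 - 44 + 2*(-44)²) + 3869)/(-2906 - 1824) = (-44*(7 - 44 + 2*1936) + 3869)/(-4730) = (-44*(7 - 44 + 3872) + 3869)*(-1/4730) = (-44*3835 + 3869)*(-1/4730) = (-168740 + 3869)*(-1/4730) = -164871*(-1/4730) = 164871/4730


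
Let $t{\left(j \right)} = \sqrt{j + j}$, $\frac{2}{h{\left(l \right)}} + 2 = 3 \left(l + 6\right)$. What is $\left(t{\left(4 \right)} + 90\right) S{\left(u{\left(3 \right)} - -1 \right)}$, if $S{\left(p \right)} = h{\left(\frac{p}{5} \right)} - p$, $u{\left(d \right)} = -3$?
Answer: $\frac{7110}{37} + \frac{158 \sqrt{2}}{37} \approx 198.2$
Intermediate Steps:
$h{\left(l \right)} = \frac{2}{16 + 3 l}$ ($h{\left(l \right)} = \frac{2}{-2 + 3 \left(l + 6\right)} = \frac{2}{-2 + 3 \left(6 + l\right)} = \frac{2}{-2 + \left(18 + 3 l\right)} = \frac{2}{16 + 3 l}$)
$t{\left(j \right)} = \sqrt{2} \sqrt{j}$ ($t{\left(j \right)} = \sqrt{2 j} = \sqrt{2} \sqrt{j}$)
$S{\left(p \right)} = - p + \frac{2}{16 + \frac{3 p}{5}}$ ($S{\left(p \right)} = \frac{2}{16 + 3 \frac{p}{5}} - p = \frac{2}{16 + \frac{3 p}{5}} - p = - p + \frac{2}{16 + \frac{3 p}{5}}$)
$\left(t{\left(4 \right)} + 90\right) S{\left(u{\left(3 \right)} - -1 \right)} = \left(\sqrt{2} \sqrt{4} + 90\right) \frac{10 - \left(-3 - -1\right) \left(80 + 3 \left(-3 - -1\right)\right)}{80 + 3 \left(-3 - -1\right)} = \left(\sqrt{2} \cdot 2 + 90\right) \frac{10 - \left(-3 + 1\right) \left(80 + 3 \left(-3 + 1\right)\right)}{80 + 3 \left(-3 + 1\right)} = \left(2 \sqrt{2} + 90\right) \frac{10 - - 2 \left(80 + 3 \left(-2\right)\right)}{80 + 3 \left(-2\right)} = \left(90 + 2 \sqrt{2}\right) \frac{10 - - 2 \left(80 - 6\right)}{80 - 6} = \left(90 + 2 \sqrt{2}\right) \frac{10 - \left(-2\right) 74}{74} = \left(90 + 2 \sqrt{2}\right) \frac{10 + 148}{74} = \left(90 + 2 \sqrt{2}\right) \frac{1}{74} \cdot 158 = \left(90 + 2 \sqrt{2}\right) \frac{79}{37} = \frac{7110}{37} + \frac{158 \sqrt{2}}{37}$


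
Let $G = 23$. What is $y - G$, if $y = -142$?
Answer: $-165$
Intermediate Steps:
$y - G = -142 - 23 = -165$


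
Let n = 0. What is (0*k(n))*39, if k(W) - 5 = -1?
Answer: 0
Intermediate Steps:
k(W) = 4 (k(W) = 5 - 1 = 4)
(0*k(n))*39 = (0*4)*39 = 0*39 = 0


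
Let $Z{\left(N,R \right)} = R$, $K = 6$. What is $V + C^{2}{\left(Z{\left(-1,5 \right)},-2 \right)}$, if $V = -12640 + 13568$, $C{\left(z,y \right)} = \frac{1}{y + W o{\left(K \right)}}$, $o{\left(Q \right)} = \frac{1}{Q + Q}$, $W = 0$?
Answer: $\frac{3713}{4} \approx 928.25$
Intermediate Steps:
$o{\left(Q \right)} = \frac{1}{2 Q}$
$C{\left(z,y \right)} = \frac{1}{y}$ ($C{\left(z,y \right)} = \frac{1}{y + 0 \frac{1}{2 \cdot 6}} = \frac{1}{y + 0 \cdot \frac{1}{2} \cdot \frac{1}{6}} = \frac{1}{y + 0 \cdot \frac{1}{12}} = \frac{1}{y + 0} = \frac{1}{y}$)
$V = 928$
$V + C^{2}{\left(Z{\left(-1,5 \right)},-2 \right)} = 928 + \left(\frac{1}{-2}\right)^{2} = 928 + \left(- \frac{1}{2}\right)^{2} = 928 + \frac{1}{4} = \frac{3713}{4}$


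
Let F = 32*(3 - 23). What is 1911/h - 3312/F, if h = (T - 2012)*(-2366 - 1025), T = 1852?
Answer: 2809659/542560 ≈ 5.1785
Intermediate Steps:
F = -640 (F = 32*(-20) = -640)
h = 542560 (h = (1852 - 2012)*(-2366 - 1025) = -160*(-3391) = 542560)
1911/h - 3312/F = 1911/542560 - 3312/(-640) = 1911*(1/542560) - 3312*(-1/640) = 1911/542560 + 207/40 = 2809659/542560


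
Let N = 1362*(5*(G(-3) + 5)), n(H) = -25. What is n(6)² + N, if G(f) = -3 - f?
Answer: 34675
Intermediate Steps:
N = 34050 (N = 1362*(5*((-3 - 1*(-3)) + 5)) = 1362*(5*((-3 + 3) + 5)) = 1362*(5*(0 + 5)) = 1362*(5*5) = 1362*25 = 34050)
n(6)² + N = (-25)² + 34050 = 625 + 34050 = 34675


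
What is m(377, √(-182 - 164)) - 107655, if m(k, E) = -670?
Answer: -108325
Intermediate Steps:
m(377, √(-182 - 164)) - 107655 = -670 - 107655 = -108325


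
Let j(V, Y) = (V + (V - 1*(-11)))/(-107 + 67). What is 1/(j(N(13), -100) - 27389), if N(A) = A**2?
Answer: -40/1095909 ≈ -3.6499e-5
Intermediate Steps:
j(V, Y) = -11/40 - V/20 (j(V, Y) = (V + (V + 11))/(-40) = (V + (11 + V))*(-1/40) = (11 + 2*V)*(-1/40) = -11/40 - V/20)
1/(j(N(13), -100) - 27389) = 1/((-11/40 - 1/20*13**2) - 27389) = 1/((-11/40 - 1/20*169) - 27389) = 1/((-11/40 - 169/20) - 27389) = 1/(-349/40 - 27389) = 1/(-1095909/40) = -40/1095909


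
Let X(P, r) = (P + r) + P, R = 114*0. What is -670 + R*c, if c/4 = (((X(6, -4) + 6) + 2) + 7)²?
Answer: -670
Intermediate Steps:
R = 0
X(P, r) = r + 2*P
c = 2116 (c = 4*((((-4 + 2*6) + 6) + 2) + 7)² = 4*((((-4 + 12) + 6) + 2) + 7)² = 4*(((8 + 6) + 2) + 7)² = 4*((14 + 2) + 7)² = 4*(16 + 7)² = 4*23² = 4*529 = 2116)
-670 + R*c = -670 + 0*2116 = -670 + 0 = -670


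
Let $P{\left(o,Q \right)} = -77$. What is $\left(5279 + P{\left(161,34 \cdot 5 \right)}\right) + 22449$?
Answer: $27651$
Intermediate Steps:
$\left(5279 + P{\left(161,34 \cdot 5 \right)}\right) + 22449 = \left(5279 - 77\right) + 22449 = 5202 + 22449 = 27651$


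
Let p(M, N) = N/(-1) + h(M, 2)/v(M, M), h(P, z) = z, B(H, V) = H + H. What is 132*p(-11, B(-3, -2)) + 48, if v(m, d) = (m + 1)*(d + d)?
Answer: 4206/5 ≈ 841.20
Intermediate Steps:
B(H, V) = 2*H
v(m, d) = 2*d*(1 + m) (v(m, d) = (1 + m)*(2*d) = 2*d*(1 + m))
p(M, N) = -N + 1/(M*(1 + M)) (p(M, N) = N/(-1) + 2/((2*M*(1 + M))) = N*(-1) + 2*(1/(2*M*(1 + M))) = -N + 1/(M*(1 + M)))
132*p(-11, B(-3, -2)) + 48 = 132*((1 - 1*(-11)*2*(-3)*(1 - 11))/((-11)*(1 - 11))) + 48 = 132*(-1/11*(1 - 1*(-11)*(-6)*(-10))/(-10)) + 48 = 132*(-1/11*(-1/10)*(1 + 660)) + 48 = 132*(-1/11*(-1/10)*661) + 48 = 132*(661/110) + 48 = 3966/5 + 48 = 4206/5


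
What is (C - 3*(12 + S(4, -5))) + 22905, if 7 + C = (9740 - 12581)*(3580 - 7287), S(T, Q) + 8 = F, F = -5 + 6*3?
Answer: 10554434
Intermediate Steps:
F = 13 (F = -5 + 18 = 13)
S(T, Q) = 5 (S(T, Q) = -8 + 13 = 5)
C = 10531580 (C = -7 + (9740 - 12581)*(3580 - 7287) = -7 - 2841*(-3707) = -7 + 10531587 = 10531580)
(C - 3*(12 + S(4, -5))) + 22905 = (10531580 - 3*(12 + 5)) + 22905 = (10531580 - 3*17) + 22905 = (10531580 - 51) + 22905 = 10531529 + 22905 = 10554434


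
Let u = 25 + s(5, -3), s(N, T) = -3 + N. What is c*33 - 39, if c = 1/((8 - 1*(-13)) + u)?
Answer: -613/16 ≈ -38.313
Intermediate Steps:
u = 27 (u = 25 + (-3 + 5) = 25 + 2 = 27)
c = 1/48 (c = 1/((8 - 1*(-13)) + 27) = 1/((8 + 13) + 27) = 1/(21 + 27) = 1/48 ≈ 0.020833)
c*33 - 39 = (1/48)*33 - 39 = 11/16 - 39 = -613/16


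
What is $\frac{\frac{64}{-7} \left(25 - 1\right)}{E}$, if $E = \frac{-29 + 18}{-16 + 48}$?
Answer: $\frac{49152}{77} \approx 638.34$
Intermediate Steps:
$E = - \frac{11}{32} \approx -0.34375$
$\frac{\frac{64}{-7} \left(25 - 1\right)}{E} = \frac{\frac{64}{-7} \left(25 - 1\right)}{- \frac{11}{32}} = 64 \left(- \frac{1}{7}\right) \left(25 - 1\right) \left(- \frac{32}{11}\right) = \left(- \frac{64}{7}\right) 24 \left(- \frac{32}{11}\right) = \left(- \frac{1536}{7}\right) \left(- \frac{32}{11}\right) = \frac{49152}{77}$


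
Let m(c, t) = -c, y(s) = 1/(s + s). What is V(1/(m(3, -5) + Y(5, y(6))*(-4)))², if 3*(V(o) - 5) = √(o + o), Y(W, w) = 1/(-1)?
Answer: (15 + √2)²/9 ≈ 29.936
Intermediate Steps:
y(s) = 1/(2*s)
Y(W, w) = -1
V(o) = 5 + √2*√o/3 (V(o) = 5 + √(o + o)/3 = 5 + √(2*o)/3 = 5 + (√2*√o)/3 = 5 + √2*√o/3)
V(1/(m(3, -5) + Y(5, y(6))*(-4)))² = (5 + √2*√(1/(-1*3 - 1*(-4)))/3)² = (5 + √2*√(1/(-3 + 4))/3)² = (5 + √2*√(1/1)/3)² = (5 + √2*√1/3)² = (5 + (⅓)*√2*1)² = (5 + √2/3)²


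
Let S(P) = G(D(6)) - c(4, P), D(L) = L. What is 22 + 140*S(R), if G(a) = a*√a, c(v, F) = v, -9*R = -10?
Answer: -538 + 840*√6 ≈ 1519.6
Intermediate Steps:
R = 10/9 (R = -⅑*(-10) = 10/9 ≈ 1.1111)
G(a) = a^(3/2)
S(P) = -4 + 6*√6 (S(P) = 6^(3/2) - 1*4 = 6*√6 - 4 = -4 + 6*√6)
22 + 140*S(R) = 22 + 140*(-4 + 6*√6) = 22 + (-560 + 840*√6) = -538 + 840*√6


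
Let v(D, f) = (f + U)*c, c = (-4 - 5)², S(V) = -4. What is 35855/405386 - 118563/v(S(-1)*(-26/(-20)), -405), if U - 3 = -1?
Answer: 16411398361/4411005066 ≈ 3.7206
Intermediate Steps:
U = 2 (U = 3 - 1 = 2)
c = 81 (c = (-9)² = 81)
v(D, f) = 162 + 81*f (v(D, f) = (f + 2)*81 = (2 + f)*81 = 162 + 81*f)
35855/405386 - 118563/v(S(-1)*(-26/(-20)), -405) = 35855/405386 - 118563/(162 + 81*(-405)) = 35855*(1/405386) - 118563/(162 - 32805) = 35855/405386 - 118563/(-32643) = 35855/405386 - 118563*(-1/32643) = 35855/405386 + 39521/10881 = 16411398361/4411005066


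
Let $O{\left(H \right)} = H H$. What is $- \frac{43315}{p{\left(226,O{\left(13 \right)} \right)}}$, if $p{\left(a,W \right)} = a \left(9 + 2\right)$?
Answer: $- \frac{43315}{2486} \approx -17.424$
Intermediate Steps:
$O{\left(H \right)} = H^{2}$
$p{\left(a,W \right)} = 11 a$ ($p{\left(a,W \right)} = a 11 = 11 a$)
$- \frac{43315}{p{\left(226,O{\left(13 \right)} \right)}} = - \frac{43315}{11 \cdot 226} = - \frac{43315}{2486}$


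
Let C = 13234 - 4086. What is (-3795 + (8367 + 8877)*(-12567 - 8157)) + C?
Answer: -357359303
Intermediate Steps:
C = 9148
(-3795 + (8367 + 8877)*(-12567 - 8157)) + C = (-3795 + (8367 + 8877)*(-12567 - 8157)) + 9148 = (-3795 + 17244*(-20724)) + 9148 = (-3795 - 357364656) + 9148 = -357368451 + 9148 = -357359303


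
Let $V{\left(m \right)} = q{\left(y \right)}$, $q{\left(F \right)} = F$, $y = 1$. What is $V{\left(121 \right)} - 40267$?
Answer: $-40266$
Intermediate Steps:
$V{\left(m \right)} = 1$
$V{\left(121 \right)} - 40267 = 1 - 40267 = -40266$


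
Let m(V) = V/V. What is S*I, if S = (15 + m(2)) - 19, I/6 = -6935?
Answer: 124830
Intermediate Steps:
m(V) = 1
I = -41610 (I = 6*(-6935) = -41610)
S = -3 (S = (15 + 1) - 19 = 16 - 19 = -3)
S*I = -3*(-41610) = 124830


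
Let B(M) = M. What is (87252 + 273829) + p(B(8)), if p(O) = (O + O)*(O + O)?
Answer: 361337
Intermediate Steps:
p(O) = 4*O² (p(O) = (2*O)*(2*O) = 4*O²)
(87252 + 273829) + p(B(8)) = (87252 + 273829) + 4*8² = 361081 + 4*64 = 361081 + 256 = 361337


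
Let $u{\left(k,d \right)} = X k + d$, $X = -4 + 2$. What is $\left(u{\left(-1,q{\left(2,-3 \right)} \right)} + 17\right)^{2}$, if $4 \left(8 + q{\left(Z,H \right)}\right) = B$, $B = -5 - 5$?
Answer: $\frac{289}{4} \approx 72.25$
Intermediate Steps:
$X = -2$
$B = -10$
$q{\left(Z,H \right)} = - \frac{21}{2}$ ($q{\left(Z,H \right)} = -8 + \frac{1}{4} \left(-10\right) = -8 - \frac{5}{2} = - \frac{21}{2}$)
$u{\left(k,d \right)} = d - 2 k$ ($u{\left(k,d \right)} = - 2 k + d = d - 2 k$)
$\left(u{\left(-1,q{\left(2,-3 \right)} \right)} + 17\right)^{2} = \left(\left(- \frac{21}{2} - -2\right) + 17\right)^{2} = \left(\left(- \frac{21}{2} + 2\right) + 17\right)^{2} = \left(- \frac{17}{2} + 17\right)^{2} = \left(\frac{17}{2}\right)^{2} = \frac{289}{4}$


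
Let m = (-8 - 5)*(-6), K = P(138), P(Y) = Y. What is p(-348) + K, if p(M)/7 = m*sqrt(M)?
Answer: 138 + 1092*I*sqrt(87) ≈ 138.0 + 10186.0*I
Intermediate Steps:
K = 138
m = 78 (m = -13*(-6) = 78)
p(M) = 546*sqrt(M) (p(M) = 7*(78*sqrt(M)) = 546*sqrt(M))
p(-348) + K = 546*sqrt(-348) + 138 = 546*(2*I*sqrt(87)) + 138 = 1092*I*sqrt(87) + 138 = 138 + 1092*I*sqrt(87)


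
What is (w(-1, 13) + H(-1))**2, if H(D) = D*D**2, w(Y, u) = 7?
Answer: 36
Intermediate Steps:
H(D) = D**3
(w(-1, 13) + H(-1))**2 = (7 + (-1)**3)**2 = (7 - 1)**2 = 6**2 = 36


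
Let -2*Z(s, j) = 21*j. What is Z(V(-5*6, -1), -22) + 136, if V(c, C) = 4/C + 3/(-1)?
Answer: 367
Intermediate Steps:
V(c, C) = -3 + 4/C (V(c, C) = 4/C + 3*(-1) = 4/C - 3 = -3 + 4/C)
Z(s, j) = -21*j/2
Z(V(-5*6, -1), -22) + 136 = -21/2*(-22) + 136 = 231 + 136 = 367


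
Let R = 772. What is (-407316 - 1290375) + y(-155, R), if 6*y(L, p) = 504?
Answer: -1697607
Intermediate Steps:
y(L, p) = 84 (y(L, p) = (⅙)*504 = 84)
(-407316 - 1290375) + y(-155, R) = (-407316 - 1290375) + 84 = -1697691 + 84 = -1697607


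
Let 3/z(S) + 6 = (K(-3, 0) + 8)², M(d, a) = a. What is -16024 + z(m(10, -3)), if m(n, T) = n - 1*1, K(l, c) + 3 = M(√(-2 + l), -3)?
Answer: -32051/2 ≈ -16026.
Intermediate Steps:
K(l, c) = -6 (K(l, c) = -3 - 3 = -6)
m(n, T) = -1 + n (m(n, T) = n - 1 = -1 + n)
z(S) = -3/2 (z(S) = 3/(-6 + (-6 + 8)²) = 3/(-6 + 2²) = 3/(-6 + 4) = 3/(-2) = 3*(-½) = -3/2)
-16024 + z(m(10, -3)) = -16024 - 3/2 = -32051/2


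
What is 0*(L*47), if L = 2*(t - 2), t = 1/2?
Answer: 0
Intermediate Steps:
t = ½ ≈ 0.50000
L = -3 (L = 2*(½ - 2) = 2*(-3/2) = -3)
0*(L*47) = 0*(-3*47) = 0*(-141) = 0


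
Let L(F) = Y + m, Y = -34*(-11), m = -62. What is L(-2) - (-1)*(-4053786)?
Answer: -4053474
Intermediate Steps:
Y = 374
L(F) = 312 (L(F) = 374 - 62 = 312)
L(-2) - (-1)*(-4053786) = 312 - (-1)*(-4053786) = 312 - 1*4053786 = 312 - 4053786 = -4053474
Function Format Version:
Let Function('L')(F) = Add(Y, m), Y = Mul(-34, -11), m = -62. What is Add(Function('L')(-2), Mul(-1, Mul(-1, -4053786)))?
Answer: -4053474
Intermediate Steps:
Y = 374
Function('L')(F) = 312 (Function('L')(F) = Add(374, -62) = 312)
Add(Function('L')(-2), Mul(-1, Mul(-1, -4053786))) = Add(312, Mul(-1, Mul(-1, -4053786))) = Add(312, Mul(-1, 4053786)) = Add(312, -4053786) = -4053474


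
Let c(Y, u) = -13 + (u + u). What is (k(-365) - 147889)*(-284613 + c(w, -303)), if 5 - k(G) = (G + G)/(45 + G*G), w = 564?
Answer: 562149485773840/13327 ≈ 4.2181e+10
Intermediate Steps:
k(G) = 5 - 2*G/(45 + G²) (k(G) = 5 - (G + G)/(45 + G*G) = 5 - 2*G/(45 + G²))
c(Y, u) = -13 + 2*u
(k(-365) - 147889)*(-284613 + c(w, -303)) = ((225 - 2*(-365) + 5*(-365)²)/(45 + (-365)²) - 147889)*(-284613 + (-13 + 2*(-303))) = ((225 + 730 + 5*133225)/(45 + 133225) - 147889)*(-284613 + (-13 - 606)) = ((225 + 730 + 666125)/133270 - 147889)*(-284613 - 619) = ((1/133270)*667080 - 147889)*(-285232) = (66708/13327 - 147889)*(-285232) = -1970849995/13327*(-285232) = 562149485773840/13327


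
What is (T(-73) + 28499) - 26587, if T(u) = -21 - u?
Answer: 1964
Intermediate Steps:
(T(-73) + 28499) - 26587 = ((-21 - 1*(-73)) + 28499) - 26587 = ((-21 + 73) + 28499) - 26587 = (52 + 28499) - 26587 = 28551 - 26587 = 1964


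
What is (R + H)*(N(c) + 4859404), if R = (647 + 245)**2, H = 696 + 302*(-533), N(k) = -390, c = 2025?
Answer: 3087388341516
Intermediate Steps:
H = -160270 (H = 696 - 160966 = -160270)
R = 795664 (R = 892**2 = 795664)
(R + H)*(N(c) + 4859404) = (795664 - 160270)*(-390 + 4859404) = 635394*4859014 = 3087388341516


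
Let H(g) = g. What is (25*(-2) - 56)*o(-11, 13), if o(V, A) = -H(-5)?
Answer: -530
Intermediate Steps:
o(V, A) = 5 (o(V, A) = -1*(-5) = 5)
(25*(-2) - 56)*o(-11, 13) = (25*(-2) - 56)*5 = (-50 - 56)*5 = -106*5 = -530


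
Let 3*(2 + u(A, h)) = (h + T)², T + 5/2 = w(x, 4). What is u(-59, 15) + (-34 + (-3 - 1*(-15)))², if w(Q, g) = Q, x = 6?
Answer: 7153/12 ≈ 596.08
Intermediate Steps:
T = 7/2 (T = -5/2 + 6 = 7/2 ≈ 3.5000)
u(A, h) = -2 + (7/2 + h)²/3 (u(A, h) = -2 + (h + 7/2)²/3 = -2 + (7/2 + h)²/3)
u(-59, 15) + (-34 + (-3 - 1*(-15)))² = (-2 + (7 + 2*15)²/12) + (-34 + (-3 - 1*(-15)))² = (-2 + (7 + 30)²/12) + (-34 + (-3 + 15))² = (-2 + (1/12)*37²) + (-34 + 12)² = (-2 + (1/12)*1369) + (-22)² = (-2 + 1369/12) + 484 = 1345/12 + 484 = 7153/12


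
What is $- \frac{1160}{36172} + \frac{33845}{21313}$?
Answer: $\frac{299879565}{192733459} \approx 1.5559$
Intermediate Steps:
$- \frac{1160}{36172} + \frac{33845}{21313} = \left(-1160\right) \frac{1}{36172} + 33845 \cdot \frac{1}{21313} = - \frac{290}{9043} + \frac{33845}{21313} = \frac{299879565}{192733459}$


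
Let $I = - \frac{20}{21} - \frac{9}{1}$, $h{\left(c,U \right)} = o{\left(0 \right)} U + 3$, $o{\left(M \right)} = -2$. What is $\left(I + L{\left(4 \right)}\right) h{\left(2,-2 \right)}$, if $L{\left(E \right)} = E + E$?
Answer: $- \frac{41}{3} \approx -13.667$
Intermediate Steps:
$L{\left(E \right)} = 2 E$
$h{\left(c,U \right)} = 3 - 2 U$ ($h{\left(c,U \right)} = - 2 U + 3 = 3 - 2 U$)
$I = - \frac{209}{21}$ ($I = \left(-20\right) \frac{1}{21} - 9 = - \frac{20}{21} - 9 = - \frac{209}{21} \approx -9.9524$)
$\left(I + L{\left(4 \right)}\right) h{\left(2,-2 \right)} = \left(- \frac{209}{21} + 2 \cdot 4\right) \left(3 - -4\right) = \left(- \frac{209}{21} + 8\right) \left(3 + 4\right) = \left(- \frac{41}{21}\right) 7 = - \frac{41}{3}$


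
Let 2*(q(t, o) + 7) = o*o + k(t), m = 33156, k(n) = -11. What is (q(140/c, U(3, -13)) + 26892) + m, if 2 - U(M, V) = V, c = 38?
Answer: 60148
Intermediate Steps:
U(M, V) = 2 - V
q(t, o) = -25/2 + o²/2 (q(t, o) = -7 + (o*o - 11)/2 = -7 + (o² - 11)/2 = -7 + (-11 + o²)/2 = -7 + (-11/2 + o²/2) = -25/2 + o²/2)
(q(140/c, U(3, -13)) + 26892) + m = ((-25/2 + (2 - 1*(-13))²/2) + 26892) + 33156 = ((-25/2 + (2 + 13)²/2) + 26892) + 33156 = ((-25/2 + (½)*15²) + 26892) + 33156 = ((-25/2 + (½)*225) + 26892) + 33156 = ((-25/2 + 225/2) + 26892) + 33156 = (100 + 26892) + 33156 = 26992 + 33156 = 60148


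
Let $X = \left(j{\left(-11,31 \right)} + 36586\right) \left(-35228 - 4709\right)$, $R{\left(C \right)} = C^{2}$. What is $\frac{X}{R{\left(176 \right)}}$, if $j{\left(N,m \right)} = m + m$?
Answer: $- \frac{182951397}{3872} \approx -47250.0$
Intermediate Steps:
$j{\left(N,m \right)} = 2 m$
$X = -1463611176$ ($X = \left(2 \cdot 31 + 36586\right) \left(-35228 - 4709\right) = \left(62 + 36586\right) \left(-39937\right) = 36648 \left(-39937\right) = -1463611176$)
$\frac{X}{R{\left(176 \right)}} = - \frac{1463611176}{176^{2}} = - \frac{1463611176}{30976} = \left(-1463611176\right) \frac{1}{30976} = - \frac{182951397}{3872}$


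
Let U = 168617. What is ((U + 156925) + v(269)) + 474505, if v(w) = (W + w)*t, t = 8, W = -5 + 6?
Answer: 802207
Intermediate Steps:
W = 1
v(w) = 8 + 8*w (v(w) = (1 + w)*8 = 8 + 8*w)
((U + 156925) + v(269)) + 474505 = ((168617 + 156925) + (8 + 8*269)) + 474505 = (325542 + (8 + 2152)) + 474505 = (325542 + 2160) + 474505 = 327702 + 474505 = 802207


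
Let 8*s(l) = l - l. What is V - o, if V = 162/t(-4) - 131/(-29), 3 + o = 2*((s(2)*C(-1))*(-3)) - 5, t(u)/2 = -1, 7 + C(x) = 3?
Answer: -1986/29 ≈ -68.483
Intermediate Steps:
s(l) = 0 (s(l) = (l - l)/8 = (⅛)*0 = 0)
C(x) = -4 (C(x) = -7 + 3 = -4)
t(u) = -2 (t(u) = 2*(-1) = -2)
o = -8 (o = -3 + (2*((0*(-4))*(-3)) - 5) = -3 + (2*(0*(-3)) - 5) = -3 + (2*0 - 5) = -3 + (0 - 5) = -3 - 5 = -8)
V = -2218/29 (V = 162/(-2) - 131/(-29) = 162*(-½) - 131*(-1/29) = -81 + 131/29 = -2218/29 ≈ -76.483)
V - o = -2218/29 - 1*(-8) = -2218/29 + 8 = -1986/29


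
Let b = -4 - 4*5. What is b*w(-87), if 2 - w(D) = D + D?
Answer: -4224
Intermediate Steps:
b = -24 (b = -4 - 20 = -24)
w(D) = 2 - 2*D (w(D) = 2 - (D + D) = 2 - 2*D)
b*w(-87) = -24*(2 - 2*(-87)) = -24*(2 + 174) = -24*176 = -4224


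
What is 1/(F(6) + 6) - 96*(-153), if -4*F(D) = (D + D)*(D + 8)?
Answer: 528767/36 ≈ 14688.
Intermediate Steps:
F(D) = -D*(8 + D)/2 (F(D) = -(D + D)*(D + 8)/4 = -2*D*(8 + D)/4 = -D*(8 + D)/2)
1/(F(6) + 6) - 96*(-153) = 1/(-½*6*(8 + 6) + 6) - 96*(-153) = 1/(-½*6*14 + 6) + 14688 = 1/(-42 + 6) + 14688 = 1/(-36) + 14688 = -1/36 + 14688 = 528767/36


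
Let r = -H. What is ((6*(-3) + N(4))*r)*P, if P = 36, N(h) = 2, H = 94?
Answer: 54144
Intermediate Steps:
r = -94 (r = -1*94 = -94)
((6*(-3) + N(4))*r)*P = ((6*(-3) + 2)*(-94))*36 = ((-18 + 2)*(-94))*36 = -16*(-94)*36 = 1504*36 = 54144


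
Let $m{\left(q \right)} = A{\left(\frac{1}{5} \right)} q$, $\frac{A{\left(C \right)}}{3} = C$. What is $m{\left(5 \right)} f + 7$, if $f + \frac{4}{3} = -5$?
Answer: $-12$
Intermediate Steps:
$A{\left(C \right)} = 3 C$
$f = - \frac{19}{3}$ ($f = - \frac{4}{3} - 5 = - \frac{19}{3} \approx -6.3333$)
$m{\left(q \right)} = \frac{3 q}{5}$ ($m{\left(q \right)} = \frac{3}{5} q = 3 \cdot \frac{1}{5} q = \frac{3 q}{5}$)
$m{\left(5 \right)} f + 7 = \frac{3}{5} \cdot 5 \left(- \frac{19}{3}\right) + 7 = 3 \left(- \frac{19}{3}\right) + 7 = -19 + 7 = -12$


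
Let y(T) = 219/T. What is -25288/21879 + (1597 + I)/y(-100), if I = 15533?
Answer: -12494755024/1597167 ≈ -7823.1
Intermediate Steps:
-25288/21879 + (1597 + I)/y(-100) = -25288/21879 + (1597 + 15533)/((219/(-100))) = -25288*1/21879 + 17130/((219*(-1/100))) = -25288/21879 + 17130/(-219/100) = -25288/21879 + 17130*(-100/219) = -25288/21879 - 571000/73 = -12494755024/1597167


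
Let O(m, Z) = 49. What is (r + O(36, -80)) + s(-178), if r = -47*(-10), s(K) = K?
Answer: 341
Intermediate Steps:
r = 470
(r + O(36, -80)) + s(-178) = (470 + 49) - 178 = 519 - 178 = 341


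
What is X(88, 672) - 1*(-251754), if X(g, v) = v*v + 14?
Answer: 703352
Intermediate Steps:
X(g, v) = 14 + v² (X(g, v) = v² + 14 = 14 + v²)
X(88, 672) - 1*(-251754) = (14 + 672²) - 1*(-251754) = (14 + 451584) + 251754 = 451598 + 251754 = 703352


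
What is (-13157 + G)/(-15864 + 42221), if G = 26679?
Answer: 13522/26357 ≈ 0.51303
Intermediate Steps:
(-13157 + G)/(-15864 + 42221) = (-13157 + 26679)/(-15864 + 42221) = 13522/26357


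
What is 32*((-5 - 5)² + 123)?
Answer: 7136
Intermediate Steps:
32*((-5 - 5)² + 123) = 32*((-10)² + 123) = 32*(100 + 123) = 32*223 = 7136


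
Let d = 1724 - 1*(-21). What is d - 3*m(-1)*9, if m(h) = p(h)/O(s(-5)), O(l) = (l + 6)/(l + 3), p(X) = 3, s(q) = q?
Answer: 1907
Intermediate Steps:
O(l) = (6 + l)/(3 + l)
m(h) = -6 (m(h) = 3/(((6 - 5)/(3 - 5))) = 3/((1/(-2))) = 3/((-½*1)) = 3/(-½) = 3*(-2) = -6)
d = 1745 (d = 1724 + 21 = 1745)
d - 3*m(-1)*9 = 1745 - 3*(-6)*9 = 1745 + 18*9 = 1745 + 162 = 1907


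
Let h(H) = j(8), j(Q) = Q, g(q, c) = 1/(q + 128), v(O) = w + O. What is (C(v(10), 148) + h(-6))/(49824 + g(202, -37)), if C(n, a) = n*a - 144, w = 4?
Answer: 638880/16441921 ≈ 0.038857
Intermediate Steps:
v(O) = 4 + O
g(q, c) = 1/(128 + q)
C(n, a) = -144 + a*n (C(n, a) = a*n - 144 = -144 + a*n)
h(H) = 8
(C(v(10), 148) + h(-6))/(49824 + g(202, -37)) = ((-144 + 148*(4 + 10)) + 8)/(49824 + 1/(128 + 202)) = ((-144 + 148*14) + 8)/(49824 + 1/330) = ((-144 + 2072) + 8)/(49824 + 1/330) = (1928 + 8)/(16441921/330) = 1936*(330/16441921) = 638880/16441921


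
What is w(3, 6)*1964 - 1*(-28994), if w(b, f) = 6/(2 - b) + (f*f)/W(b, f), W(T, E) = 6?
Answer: 28994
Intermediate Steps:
w(b, f) = 6/(2 - b) + f²/6 (w(b, f) = 6/(2 - b) + (f*f)/6 = 6/(2 - b) + f²*(⅙) = 6/(2 - b) + f²/6)
w(3, 6)*1964 - 1*(-28994) = ((-36 - 2*6² + 3*6²)/(6*(-2 + 3)))*1964 - 1*(-28994) = ((⅙)*(-36 - 2*36 + 3*36)/1)*1964 + 28994 = ((⅙)*1*(-36 - 72 + 108))*1964 + 28994 = ((⅙)*1*0)*1964 + 28994 = 0*1964 + 28994 = 0 + 28994 = 28994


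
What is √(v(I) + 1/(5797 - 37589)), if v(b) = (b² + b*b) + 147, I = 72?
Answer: √664239950573/7948 ≈ 102.54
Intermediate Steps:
v(b) = 147 + 2*b² (v(b) = (b² + b²) + 147 = 2*b² + 147 = 147 + 2*b²)
√(v(I) + 1/(5797 - 37589)) = √((147 + 2*72²) + 1/(5797 - 37589)) = √((147 + 2*5184) + 1/(-31792)) = √((147 + 10368) - 1/31792) = √(10515 - 1/31792) = √(334292879/31792) = √664239950573/7948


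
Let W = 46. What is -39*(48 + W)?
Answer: -3666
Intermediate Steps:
-39*(48 + W) = -39*(48 + 46) = -39*94 = -3666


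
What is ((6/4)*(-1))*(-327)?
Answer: 981/2 ≈ 490.50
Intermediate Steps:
((6/4)*(-1))*(-327) = ((6*(1/4))*(-1))*(-327) = ((3/2)*(-1))*(-327) = -3/2*(-327) = 981/2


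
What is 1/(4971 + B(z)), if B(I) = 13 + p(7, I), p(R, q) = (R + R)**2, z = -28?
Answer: 1/5180 ≈ 0.00019305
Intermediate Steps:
p(R, q) = 4*R**2 (p(R, q) = (2*R)**2 = 4*R**2)
B(I) = 209 (B(I) = 13 + 4*7**2 = 13 + 4*49 = 13 + 196 = 209)
1/(4971 + B(z)) = 1/(4971 + 209) = 1/5180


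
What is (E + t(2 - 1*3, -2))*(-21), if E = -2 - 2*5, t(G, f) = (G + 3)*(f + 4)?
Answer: 168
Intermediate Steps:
t(G, f) = (3 + G)*(4 + f)
E = -12 (E = -2 - 10 = -12)
(E + t(2 - 1*3, -2))*(-21) = (-12 + (12 + 3*(-2) + 4*(2 - 1*3) + (2 - 1*3)*(-2)))*(-21) = (-12 + (12 - 6 + 4*(2 - 3) + (2 - 3)*(-2)))*(-21) = (-12 + (12 - 6 + 4*(-1) - 1*(-2)))*(-21) = (-12 + (12 - 6 - 4 + 2))*(-21) = (-12 + 4)*(-21) = -8*(-21) = 168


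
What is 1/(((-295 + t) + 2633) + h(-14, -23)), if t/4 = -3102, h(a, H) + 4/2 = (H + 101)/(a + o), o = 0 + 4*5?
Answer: -1/10059 ≈ -9.9413e-5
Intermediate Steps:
o = 20 (o = 0 + 20 = 20)
h(a, H) = -2 + (101 + H)/(20 + a) (h(a, H) = -2 + (H + 101)/(a + 20) = -2 + (101 + H)/(20 + a))
t = -12408 (t = 4*(-3102) = -12408)
1/(((-295 + t) + 2633) + h(-14, -23)) = 1/(((-295 - 12408) + 2633) + (61 - 23 - 2*(-14))/(20 - 14)) = 1/((-12703 + 2633) + (61 - 23 + 28)/6) = 1/(-10070 + (1/6)*66) = 1/(-10070 + 11) = 1/(-10059) = -1/10059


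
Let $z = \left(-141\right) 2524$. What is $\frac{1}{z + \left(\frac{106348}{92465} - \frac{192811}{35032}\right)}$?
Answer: $- \frac{3239233880}{1152805612835899} \approx -2.8099 \cdot 10^{-6}$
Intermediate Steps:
$z = -355884$
$\frac{1}{z + \left(\frac{106348}{92465} - \frac{192811}{35032}\right)} = \frac{1}{-355884 + \left(\frac{106348}{92465} - \frac{192811}{35032}\right)} = \frac{1}{-355884 - \frac{14102685979}{3239233880}} = \frac{1}{- \frac{1152805612835899}{3239233880}} = - \frac{3239233880}{1152805612835899}$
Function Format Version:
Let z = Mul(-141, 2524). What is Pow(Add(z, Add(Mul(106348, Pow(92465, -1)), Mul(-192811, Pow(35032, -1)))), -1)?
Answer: Rational(-3239233880, 1152805612835899) ≈ -2.8099e-6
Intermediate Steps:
z = -355884
Pow(Add(z, Add(Mul(106348, Pow(92465, -1)), Mul(-192811, Pow(35032, -1)))), -1) = Pow(Add(-355884, Add(Mul(106348, Pow(92465, -1)), Mul(-192811, Pow(35032, -1)))), -1) = Pow(Add(-355884, Add(Mul(106348, Rational(1, 92465)), Mul(-192811, Rational(1, 35032)))), -1) = Pow(Add(-355884, Add(Rational(106348, 92465), Rational(-192811, 35032))), -1) = Pow(Add(-355884, Rational(-14102685979, 3239233880)), -1) = Pow(Rational(-1152805612835899, 3239233880), -1) = Rational(-3239233880, 1152805612835899)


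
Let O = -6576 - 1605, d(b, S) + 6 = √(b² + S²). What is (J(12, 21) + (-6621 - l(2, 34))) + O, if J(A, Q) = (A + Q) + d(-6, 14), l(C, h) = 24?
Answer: -14799 + 2*√58 ≈ -14784.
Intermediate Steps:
d(b, S) = -6 + √(S² + b²) (d(b, S) = -6 + √(b² + S²) = -6 + √(S² + b²))
O = -8181
J(A, Q) = -6 + A + Q + 2*√58 (J(A, Q) = (A + Q) + (-6 + √(14² + (-6)²)) = (A + Q) + (-6 + √(196 + 36)) = (A + Q) + (-6 + √232) = (A + Q) + (-6 + 2*√58) = -6 + A + Q + 2*√58)
(J(12, 21) + (-6621 - l(2, 34))) + O = ((-6 + 12 + 21 + 2*√58) + (-6621 - 1*24)) - 8181 = ((27 + 2*√58) + (-6621 - 24)) - 8181 = ((27 + 2*√58) - 6645) - 8181 = (-6618 + 2*√58) - 8181 = -14799 + 2*√58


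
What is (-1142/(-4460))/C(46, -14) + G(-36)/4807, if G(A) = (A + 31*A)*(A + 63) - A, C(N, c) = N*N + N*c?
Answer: -4433905621/686055040 ≈ -6.4629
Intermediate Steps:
C(N, c) = N² + N*c
G(A) = -A + 32*A*(63 + A) (G(A) = (32*A)*(63 + A) - A = 32*A*(63 + A) - A = -A + 32*A*(63 + A))
(-1142/(-4460))/C(46, -14) + G(-36)/4807 = (-1142/(-4460))/((46*(46 - 14))) - 36*(2015 + 32*(-36))/4807 = (-1142*(-1/4460))/((46*32)) - 36*(2015 - 1152)*(1/4807) = (571/2230)/1472 - 36*863*(1/4807) = (571/2230)*(1/1472) - 31068*1/4807 = 571/3282560 - 31068/4807 = -4433905621/686055040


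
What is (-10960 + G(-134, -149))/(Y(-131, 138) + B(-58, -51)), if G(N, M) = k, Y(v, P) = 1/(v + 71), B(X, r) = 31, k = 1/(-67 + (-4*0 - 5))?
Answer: -3945605/11154 ≈ -353.74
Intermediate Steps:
k = -1/72 (k = 1/(-67 + (0 - 5)) = 1/(-67 - 5) = 1/(-72) = -1/72 ≈ -0.013889)
Y(v, P) = 1/(71 + v)
G(N, M) = -1/72
(-10960 + G(-134, -149))/(Y(-131, 138) + B(-58, -51)) = (-10960 - 1/72)/(1/(71 - 131) + 31) = -789121/(72*(1/(-60) + 31)) = -789121/(72*(-1/60 + 31)) = -789121/(72*1859/60) = -789121/72*60/1859 = -3945605/11154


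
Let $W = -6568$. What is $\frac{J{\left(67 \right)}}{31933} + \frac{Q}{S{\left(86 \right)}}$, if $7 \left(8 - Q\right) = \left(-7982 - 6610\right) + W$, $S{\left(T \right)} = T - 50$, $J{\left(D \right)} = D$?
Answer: $\frac{56458951}{670593} \approx 84.193$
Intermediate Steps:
$S{\left(T \right)} = -50 + T$
$Q = \frac{21216}{7}$ ($Q = 8 - \frac{\left(-7982 - 6610\right) - 6568}{7} = 8 - \frac{-14592 - 6568}{7} = 8 - - \frac{21160}{7} = 8 + \frac{21160}{7} = \frac{21216}{7} \approx 3030.9$)
$\frac{J{\left(67 \right)}}{31933} + \frac{Q}{S{\left(86 \right)}} = \frac{67}{31933} + \frac{21216}{7 \left(-50 + 86\right)} = 67 \cdot \frac{1}{31933} + \frac{21216}{7 \cdot 36} = \frac{67}{31933} + \frac{21216}{7} \cdot \frac{1}{36} = \frac{67}{31933} + \frac{1768}{21} = \frac{56458951}{670593}$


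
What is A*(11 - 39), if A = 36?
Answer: -1008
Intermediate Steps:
A*(11 - 39) = 36*(11 - 39) = 36*(-28) = -1008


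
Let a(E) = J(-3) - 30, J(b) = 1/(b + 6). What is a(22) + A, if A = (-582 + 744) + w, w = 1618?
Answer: 5251/3 ≈ 1750.3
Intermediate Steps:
A = 1780 (A = (-582 + 744) + 1618 = 162 + 1618 = 1780)
J(b) = 1/(6 + b)
a(E) = -89/3 (a(E) = 1/(6 - 3) - 30 = 1/3 - 30 = ⅓ - 30 = -89/3)
a(22) + A = -89/3 + 1780 = 5251/3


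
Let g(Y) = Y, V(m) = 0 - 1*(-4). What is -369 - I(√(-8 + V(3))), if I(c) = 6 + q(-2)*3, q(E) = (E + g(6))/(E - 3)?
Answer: -1863/5 ≈ -372.60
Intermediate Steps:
V(m) = 4 (V(m) = 0 + 4 = 4)
q(E) = (6 + E)/(-3 + E) (q(E) = (E + 6)/(E - 3) = (6 + E)/(-3 + E))
I(c) = 18/5 (I(c) = 6 + ((6 - 2)/(-3 - 2))*3 = 6 + (4/(-5))*3 = 6 - ⅕*4*3 = 6 - ⅘*3 = 6 - 12/5 = 18/5)
-369 - I(√(-8 + V(3))) = -369 - 1*18/5 = -369 - 18/5 = -1863/5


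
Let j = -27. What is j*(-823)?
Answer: 22221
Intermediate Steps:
j*(-823) = -27*(-823) = 22221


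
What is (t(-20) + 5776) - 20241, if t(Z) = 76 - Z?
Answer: -14369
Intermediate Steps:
(t(-20) + 5776) - 20241 = ((76 - 1*(-20)) + 5776) - 20241 = ((76 + 20) + 5776) - 20241 = (96 + 5776) - 20241 = 5872 - 20241 = -14369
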